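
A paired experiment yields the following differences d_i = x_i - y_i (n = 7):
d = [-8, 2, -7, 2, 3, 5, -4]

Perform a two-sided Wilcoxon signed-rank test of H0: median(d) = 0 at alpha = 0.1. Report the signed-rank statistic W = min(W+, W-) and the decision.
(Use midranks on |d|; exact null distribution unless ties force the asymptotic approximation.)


Step 1: Drop any zero differences (none here) and take |d_i|.
|d| = [8, 2, 7, 2, 3, 5, 4]
Step 2: Midrank |d_i| (ties get averaged ranks).
ranks: |8|->7, |2|->1.5, |7|->6, |2|->1.5, |3|->3, |5|->5, |4|->4
Step 3: Attach original signs; sum ranks with positive sign and with negative sign.
W+ = 1.5 + 1.5 + 3 + 5 = 11
W- = 7 + 6 + 4 = 17
(Check: W+ + W- = 28 should equal n(n+1)/2 = 28.)
Step 4: Test statistic W = min(W+, W-) = 11.
Step 5: Ties in |d|, so use the tie-corrected normal approximation.
        E[W] = n(n+1)/4 = 7*8/4 = 14.
        Tie groups: |d|=2 (t=2); sum(t^3 - t) = 6.
        Var[W] = n(n+1)(2n+1)/24 - sum(t^3-t)/48 = 840/24 - 6/48 = 34.875.
        z = (W - E[W]) / sqrt(Var[W]) = (11 - 14) / 5.9055 = -0.5080.
        Two-sided p = 2*Phi(z) = 0.611453.
Step 6: alpha = 0.1. fail to reject H0.

W+ = 11, W- = 17, W = min = 11, p = 0.611453, fail to reject H0.


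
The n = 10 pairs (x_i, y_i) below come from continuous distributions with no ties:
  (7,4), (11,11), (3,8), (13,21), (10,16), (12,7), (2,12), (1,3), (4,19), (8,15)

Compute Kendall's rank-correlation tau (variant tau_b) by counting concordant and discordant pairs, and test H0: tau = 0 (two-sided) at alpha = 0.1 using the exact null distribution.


Step 1: Enumerate the 45 unordered pairs (i,j) with i<j and classify each by sign(x_j-x_i) * sign(y_j-y_i).
  (1,2):dx=+4,dy=+7->C; (1,3):dx=-4,dy=+4->D; (1,4):dx=+6,dy=+17->C; (1,5):dx=+3,dy=+12->C
  (1,6):dx=+5,dy=+3->C; (1,7):dx=-5,dy=+8->D; (1,8):dx=-6,dy=-1->C; (1,9):dx=-3,dy=+15->D
  (1,10):dx=+1,dy=+11->C; (2,3):dx=-8,dy=-3->C; (2,4):dx=+2,dy=+10->C; (2,5):dx=-1,dy=+5->D
  (2,6):dx=+1,dy=-4->D; (2,7):dx=-9,dy=+1->D; (2,8):dx=-10,dy=-8->C; (2,9):dx=-7,dy=+8->D
  (2,10):dx=-3,dy=+4->D; (3,4):dx=+10,dy=+13->C; (3,5):dx=+7,dy=+8->C; (3,6):dx=+9,dy=-1->D
  (3,7):dx=-1,dy=+4->D; (3,8):dx=-2,dy=-5->C; (3,9):dx=+1,dy=+11->C; (3,10):dx=+5,dy=+7->C
  (4,5):dx=-3,dy=-5->C; (4,6):dx=-1,dy=-14->C; (4,7):dx=-11,dy=-9->C; (4,8):dx=-12,dy=-18->C
  (4,9):dx=-9,dy=-2->C; (4,10):dx=-5,dy=-6->C; (5,6):dx=+2,dy=-9->D; (5,7):dx=-8,dy=-4->C
  (5,8):dx=-9,dy=-13->C; (5,9):dx=-6,dy=+3->D; (5,10):dx=-2,dy=-1->C; (6,7):dx=-10,dy=+5->D
  (6,8):dx=-11,dy=-4->C; (6,9):dx=-8,dy=+12->D; (6,10):dx=-4,dy=+8->D; (7,8):dx=-1,dy=-9->C
  (7,9):dx=+2,dy=+7->C; (7,10):dx=+6,dy=+3->C; (8,9):dx=+3,dy=+16->C; (8,10):dx=+7,dy=+12->C
  (9,10):dx=+4,dy=-4->D
Step 2: C = 29, D = 16, total pairs = 45.
Step 3: tau = (C - D)/(n(n-1)/2) = (29 - 16)/45 = 0.288889.
Step 4: Exact two-sided p-value (enumerate n! = 3628800 permutations of y under H0): p = 0.291248.
Step 5: alpha = 0.1. fail to reject H0.

tau_b = 0.2889 (C=29, D=16), p = 0.291248, fail to reject H0.


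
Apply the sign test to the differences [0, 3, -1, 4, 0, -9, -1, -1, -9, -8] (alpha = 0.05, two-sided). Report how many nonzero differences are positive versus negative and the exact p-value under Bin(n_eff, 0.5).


Step 1: Discard zero differences. Original n = 10; n_eff = number of nonzero differences = 8.
Nonzero differences (with sign): +3, -1, +4, -9, -1, -1, -9, -8
Step 2: Count signs: positive = 2, negative = 6.
Step 3: Under H0: P(positive) = 0.5, so the number of positives S ~ Bin(8, 0.5).
Step 4: Two-sided exact p-value = sum of Bin(8,0.5) probabilities at or below the observed probability = 0.289062.
Step 5: alpha = 0.05. fail to reject H0.

n_eff = 8, pos = 2, neg = 6, p = 0.289062, fail to reject H0.


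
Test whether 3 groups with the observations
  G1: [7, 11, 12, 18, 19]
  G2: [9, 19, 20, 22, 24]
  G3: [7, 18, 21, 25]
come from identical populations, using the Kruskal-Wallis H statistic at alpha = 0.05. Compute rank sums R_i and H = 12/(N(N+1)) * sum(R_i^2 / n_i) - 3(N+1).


Step 1: Combine all N = 14 observations and assign midranks.
sorted (value, group, rank): (7,G1,1.5), (7,G3,1.5), (9,G2,3), (11,G1,4), (12,G1,5), (18,G1,6.5), (18,G3,6.5), (19,G1,8.5), (19,G2,8.5), (20,G2,10), (21,G3,11), (22,G2,12), (24,G2,13), (25,G3,14)
Step 2: Sum ranks within each group.
R_1 = 25.5 (n_1 = 5)
R_2 = 46.5 (n_2 = 5)
R_3 = 33 (n_3 = 4)
Step 3: H = 12/(N(N+1)) * sum(R_i^2/n_i) - 3(N+1)
     = 12/(14*15) * (25.5^2/5 + 46.5^2/5 + 33^2/4) - 3*15
     = 0.057143 * 834.75 - 45
     = 2.700000.
Step 4: Ties present; correction factor C = 1 - 18/(14^3 - 14) = 0.993407. Corrected H = 2.700000 / 0.993407 = 2.717920.
Step 5: Under H0, H ~ chi^2(2); p-value = 0.256928.
Step 6: alpha = 0.05. fail to reject H0.

H = 2.7179, df = 2, p = 0.256928, fail to reject H0.


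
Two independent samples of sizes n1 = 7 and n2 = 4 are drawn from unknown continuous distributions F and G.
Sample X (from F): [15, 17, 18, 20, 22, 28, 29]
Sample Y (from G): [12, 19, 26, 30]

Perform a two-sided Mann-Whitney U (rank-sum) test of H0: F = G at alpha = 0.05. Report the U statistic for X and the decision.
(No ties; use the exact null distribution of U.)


Step 1: Combine and sort all 11 observations; assign midranks.
sorted (value, group): (12,Y), (15,X), (17,X), (18,X), (19,Y), (20,X), (22,X), (26,Y), (28,X), (29,X), (30,Y)
ranks: 12->1, 15->2, 17->3, 18->4, 19->5, 20->6, 22->7, 26->8, 28->9, 29->10, 30->11
Step 2: Rank sum for X: R1 = 2 + 3 + 4 + 6 + 7 + 9 + 10 = 41.
Step 3: U_X = R1 - n1(n1+1)/2 = 41 - 7*8/2 = 41 - 28 = 13.
       U_Y = n1*n2 - U_X = 28 - 13 = 15.
Step 4: No ties, so the exact null distribution of U (based on enumerating the C(11,7) = 330 equally likely rank assignments) gives the two-sided p-value.
Step 5: p-value = 0.927273; compare to alpha = 0.05. fail to reject H0.

U_X = 13, p = 0.927273, fail to reject H0 at alpha = 0.05.


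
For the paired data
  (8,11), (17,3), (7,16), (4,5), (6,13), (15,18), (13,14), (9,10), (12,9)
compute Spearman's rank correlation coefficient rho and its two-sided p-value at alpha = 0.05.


Step 1: Rank x and y separately (midranks; no ties here).
rank(x): 8->4, 17->9, 7->3, 4->1, 6->2, 15->8, 13->7, 9->5, 12->6
rank(y): 11->5, 3->1, 16->8, 5->2, 13->6, 18->9, 14->7, 10->4, 9->3
Step 2: d_i = R_x(i) - R_y(i); compute d_i^2.
  (4-5)^2=1, (9-1)^2=64, (3-8)^2=25, (1-2)^2=1, (2-6)^2=16, (8-9)^2=1, (7-7)^2=0, (5-4)^2=1, (6-3)^2=9
sum(d^2) = 118.
Step 3: rho = 1 - 6*118 / (9*(9^2 - 1)) = 1 - 708/720 = 0.016667.
Step 4: Under H0, t = rho * sqrt((n-2)/(1-rho^2)) = 0.0441 ~ t(7).
Step 5: Two-sided p-value from the t-distribution with 7 df = 0.966055.
Step 6: alpha = 0.05. fail to reject H0.

rho = 0.0167, p = 0.966055, fail to reject H0 at alpha = 0.05.


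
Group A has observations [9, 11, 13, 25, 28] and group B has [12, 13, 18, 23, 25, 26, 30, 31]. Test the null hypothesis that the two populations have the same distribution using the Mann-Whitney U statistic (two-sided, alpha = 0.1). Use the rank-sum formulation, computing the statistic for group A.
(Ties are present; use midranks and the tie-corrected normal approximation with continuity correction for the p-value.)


Step 1: Combine and sort all 13 observations; assign midranks.
sorted (value, group): (9,X), (11,X), (12,Y), (13,X), (13,Y), (18,Y), (23,Y), (25,X), (25,Y), (26,Y), (28,X), (30,Y), (31,Y)
ranks: 9->1, 11->2, 12->3, 13->4.5, 13->4.5, 18->6, 23->7, 25->8.5, 25->8.5, 26->10, 28->11, 30->12, 31->13
Step 2: Rank sum for X: R1 = 1 + 2 + 4.5 + 8.5 + 11 = 27.
Step 3: U_X = R1 - n1(n1+1)/2 = 27 - 5*6/2 = 27 - 15 = 12.
       U_Y = n1*n2 - U_X = 40 - 12 = 28.
Step 4: Ties are present, so use the tie-corrected normal approximation (with continuity correction) for the p-value.
Step 5: p-value = 0.270933; compare to alpha = 0.1. fail to reject H0.

U_X = 12, p = 0.270933, fail to reject H0 at alpha = 0.1.


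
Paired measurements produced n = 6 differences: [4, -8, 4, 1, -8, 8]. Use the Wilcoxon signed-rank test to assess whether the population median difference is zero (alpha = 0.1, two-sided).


Step 1: Drop any zero differences (none here) and take |d_i|.
|d| = [4, 8, 4, 1, 8, 8]
Step 2: Midrank |d_i| (ties get averaged ranks).
ranks: |4|->2.5, |8|->5, |4|->2.5, |1|->1, |8|->5, |8|->5
Step 3: Attach original signs; sum ranks with positive sign and with negative sign.
W+ = 2.5 + 2.5 + 1 + 5 = 11
W- = 5 + 5 = 10
(Check: W+ + W- = 21 should equal n(n+1)/2 = 21.)
Step 4: Test statistic W = min(W+, W-) = 10.
Step 5: Ties in |d|, so use the tie-corrected normal approximation.
        E[W] = n(n+1)/4 = 6*7/4 = 10.5.
        Tie groups: |d|=4 (t=2), |d|=8 (t=3); sum(t^3 - t) = 30.
        Var[W] = n(n+1)(2n+1)/24 - sum(t^3-t)/48 = 546/24 - 30/48 = 22.125.
        z = (W - E[W]) / sqrt(Var[W]) = (10 - 10.5) / 4.7037 = -0.1063.
        Two-sided p = 2*Phi(z) = 0.915345.
Step 6: alpha = 0.1. fail to reject H0.

W+ = 11, W- = 10, W = min = 10, p = 0.915345, fail to reject H0.


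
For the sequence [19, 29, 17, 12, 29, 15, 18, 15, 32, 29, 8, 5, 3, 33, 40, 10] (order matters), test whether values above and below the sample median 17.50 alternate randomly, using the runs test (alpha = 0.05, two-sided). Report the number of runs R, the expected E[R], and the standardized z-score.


Step 1: Compute median = 17.50; label A = above, B = below.
Labels in order: AABBABABAABBBAAB  (n_A = 8, n_B = 8)
Step 2: Count runs R = 10.
Step 3: Under H0 (random ordering), E[R] = 2*n_A*n_B/(n_A+n_B) + 1 = 2*8*8/16 + 1 = 9.0000.
        Var[R] = 2*n_A*n_B*(2*n_A*n_B - n_A - n_B) / ((n_A+n_B)^2 * (n_A+n_B-1)) = 14336/3840 = 3.7333.
        SD[R] = 1.9322.
Step 4: Continuity-corrected z = (R - 0.5 - E[R]) / SD[R] = (10 - 0.5 - 9.0000) / 1.9322 = 0.2588.
Step 5: Two-sided p-value via normal approximation = 2*(1 - Phi(|z|)) = 0.795809.
Step 6: alpha = 0.05. fail to reject H0.

R = 10, z = 0.2588, p = 0.795809, fail to reject H0.


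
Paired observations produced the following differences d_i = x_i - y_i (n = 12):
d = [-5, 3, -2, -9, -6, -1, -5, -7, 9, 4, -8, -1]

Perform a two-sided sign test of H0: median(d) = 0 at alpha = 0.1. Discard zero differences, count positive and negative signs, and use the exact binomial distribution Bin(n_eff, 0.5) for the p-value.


Step 1: Discard zero differences. Original n = 12; n_eff = number of nonzero differences = 12.
Nonzero differences (with sign): -5, +3, -2, -9, -6, -1, -5, -7, +9, +4, -8, -1
Step 2: Count signs: positive = 3, negative = 9.
Step 3: Under H0: P(positive) = 0.5, so the number of positives S ~ Bin(12, 0.5).
Step 4: Two-sided exact p-value = sum of Bin(12,0.5) probabilities at or below the observed probability = 0.145996.
Step 5: alpha = 0.1. fail to reject H0.

n_eff = 12, pos = 3, neg = 9, p = 0.145996, fail to reject H0.


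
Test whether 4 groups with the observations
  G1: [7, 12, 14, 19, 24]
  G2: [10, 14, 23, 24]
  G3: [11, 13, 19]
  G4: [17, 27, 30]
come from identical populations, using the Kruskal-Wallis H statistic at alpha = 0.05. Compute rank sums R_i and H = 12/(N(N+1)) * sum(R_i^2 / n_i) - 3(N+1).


Step 1: Combine all N = 15 observations and assign midranks.
sorted (value, group, rank): (7,G1,1), (10,G2,2), (11,G3,3), (12,G1,4), (13,G3,5), (14,G1,6.5), (14,G2,6.5), (17,G4,8), (19,G1,9.5), (19,G3,9.5), (23,G2,11), (24,G1,12.5), (24,G2,12.5), (27,G4,14), (30,G4,15)
Step 2: Sum ranks within each group.
R_1 = 33.5 (n_1 = 5)
R_2 = 32 (n_2 = 4)
R_3 = 17.5 (n_3 = 3)
R_4 = 37 (n_4 = 3)
Step 3: H = 12/(N(N+1)) * sum(R_i^2/n_i) - 3(N+1)
     = 12/(15*16) * (33.5^2/5 + 32^2/4 + 17.5^2/3 + 37^2/3) - 3*16
     = 0.050000 * 1038.87 - 48
     = 3.943333.
Step 4: Ties present; correction factor C = 1 - 18/(15^3 - 15) = 0.994643. Corrected H = 3.943333 / 0.994643 = 3.964572.
Step 5: Under H0, H ~ chi^2(3); p-value = 0.265315.
Step 6: alpha = 0.05. fail to reject H0.

H = 3.9646, df = 3, p = 0.265315, fail to reject H0.


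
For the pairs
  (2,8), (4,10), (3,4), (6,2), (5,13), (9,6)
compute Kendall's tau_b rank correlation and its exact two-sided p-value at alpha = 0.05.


Step 1: Enumerate the 15 unordered pairs (i,j) with i<j and classify each by sign(x_j-x_i) * sign(y_j-y_i).
  (1,2):dx=+2,dy=+2->C; (1,3):dx=+1,dy=-4->D; (1,4):dx=+4,dy=-6->D; (1,5):dx=+3,dy=+5->C
  (1,6):dx=+7,dy=-2->D; (2,3):dx=-1,dy=-6->C; (2,4):dx=+2,dy=-8->D; (2,5):dx=+1,dy=+3->C
  (2,6):dx=+5,dy=-4->D; (3,4):dx=+3,dy=-2->D; (3,5):dx=+2,dy=+9->C; (3,6):dx=+6,dy=+2->C
  (4,5):dx=-1,dy=+11->D; (4,6):dx=+3,dy=+4->C; (5,6):dx=+4,dy=-7->D
Step 2: C = 7, D = 8, total pairs = 15.
Step 3: tau = (C - D)/(n(n-1)/2) = (7 - 8)/15 = -0.066667.
Step 4: Exact two-sided p-value (enumerate n! = 720 permutations of y under H0): p = 1.000000.
Step 5: alpha = 0.05. fail to reject H0.

tau_b = -0.0667 (C=7, D=8), p = 1.000000, fail to reject H0.


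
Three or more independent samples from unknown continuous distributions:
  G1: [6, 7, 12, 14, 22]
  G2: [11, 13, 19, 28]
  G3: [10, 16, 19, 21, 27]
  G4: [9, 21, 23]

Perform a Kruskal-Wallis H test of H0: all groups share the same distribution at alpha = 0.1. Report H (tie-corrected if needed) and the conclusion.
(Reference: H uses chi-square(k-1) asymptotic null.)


Step 1: Combine all N = 17 observations and assign midranks.
sorted (value, group, rank): (6,G1,1), (7,G1,2), (9,G4,3), (10,G3,4), (11,G2,5), (12,G1,6), (13,G2,7), (14,G1,8), (16,G3,9), (19,G2,10.5), (19,G3,10.5), (21,G3,12.5), (21,G4,12.5), (22,G1,14), (23,G4,15), (27,G3,16), (28,G2,17)
Step 2: Sum ranks within each group.
R_1 = 31 (n_1 = 5)
R_2 = 39.5 (n_2 = 4)
R_3 = 52 (n_3 = 5)
R_4 = 30.5 (n_4 = 3)
Step 3: H = 12/(N(N+1)) * sum(R_i^2/n_i) - 3(N+1)
     = 12/(17*18) * (31^2/5 + 39.5^2/4 + 52^2/5 + 30.5^2/3) - 3*18
     = 0.039216 * 1433.15 - 54
     = 2.201797.
Step 4: Ties present; correction factor C = 1 - 12/(17^3 - 17) = 0.997549. Corrected H = 2.201797 / 0.997549 = 2.207207.
Step 5: Under H0, H ~ chi^2(3); p-value = 0.530530.
Step 6: alpha = 0.1. fail to reject H0.

H = 2.2072, df = 3, p = 0.530530, fail to reject H0.


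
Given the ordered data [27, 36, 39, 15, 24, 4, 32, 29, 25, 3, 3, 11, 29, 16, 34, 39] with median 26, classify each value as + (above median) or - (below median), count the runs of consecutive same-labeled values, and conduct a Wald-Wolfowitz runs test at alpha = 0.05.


Step 1: Compute median = 26; label A = above, B = below.
Labels in order: AAABBBAABBBBABAA  (n_A = 8, n_B = 8)
Step 2: Count runs R = 7.
Step 3: Under H0 (random ordering), E[R] = 2*n_A*n_B/(n_A+n_B) + 1 = 2*8*8/16 + 1 = 9.0000.
        Var[R] = 2*n_A*n_B*(2*n_A*n_B - n_A - n_B) / ((n_A+n_B)^2 * (n_A+n_B-1)) = 14336/3840 = 3.7333.
        SD[R] = 1.9322.
Step 4: Continuity-corrected z = (R + 0.5 - E[R]) / SD[R] = (7 + 0.5 - 9.0000) / 1.9322 = -0.7763.
Step 5: Two-sided p-value via normal approximation = 2*(1 - Phi(|z|)) = 0.437558.
Step 6: alpha = 0.05. fail to reject H0.

R = 7, z = -0.7763, p = 0.437558, fail to reject H0.


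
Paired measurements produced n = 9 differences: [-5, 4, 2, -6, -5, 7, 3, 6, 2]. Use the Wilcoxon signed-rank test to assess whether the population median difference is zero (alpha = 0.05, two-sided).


Step 1: Drop any zero differences (none here) and take |d_i|.
|d| = [5, 4, 2, 6, 5, 7, 3, 6, 2]
Step 2: Midrank |d_i| (ties get averaged ranks).
ranks: |5|->5.5, |4|->4, |2|->1.5, |6|->7.5, |5|->5.5, |7|->9, |3|->3, |6|->7.5, |2|->1.5
Step 3: Attach original signs; sum ranks with positive sign and with negative sign.
W+ = 4 + 1.5 + 9 + 3 + 7.5 + 1.5 = 26.5
W- = 5.5 + 7.5 + 5.5 = 18.5
(Check: W+ + W- = 45 should equal n(n+1)/2 = 45.)
Step 4: Test statistic W = min(W+, W-) = 18.5.
Step 5: Ties in |d|, so use the tie-corrected normal approximation.
        E[W] = n(n+1)/4 = 9*10/4 = 22.5.
        Tie groups: |d|=2 (t=2), |d|=5 (t=2), |d|=6 (t=2); sum(t^3 - t) = 18.
        Var[W] = n(n+1)(2n+1)/24 - sum(t^3-t)/48 = 1710/24 - 18/48 = 70.875.
        z = (W - E[W]) / sqrt(Var[W]) = (18.5 - 22.5) / 8.4187 = -0.4751.
        Two-sided p = 2*Phi(z) = 0.634694.
Step 6: alpha = 0.05. fail to reject H0.

W+ = 26.5, W- = 18.5, W = min = 18.5, p = 0.634694, fail to reject H0.


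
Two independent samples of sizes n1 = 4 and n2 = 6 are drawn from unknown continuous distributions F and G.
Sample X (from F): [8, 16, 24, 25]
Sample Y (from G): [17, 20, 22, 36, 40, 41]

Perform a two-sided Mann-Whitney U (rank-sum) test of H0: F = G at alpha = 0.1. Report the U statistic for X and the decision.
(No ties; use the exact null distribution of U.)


Step 1: Combine and sort all 10 observations; assign midranks.
sorted (value, group): (8,X), (16,X), (17,Y), (20,Y), (22,Y), (24,X), (25,X), (36,Y), (40,Y), (41,Y)
ranks: 8->1, 16->2, 17->3, 20->4, 22->5, 24->6, 25->7, 36->8, 40->9, 41->10
Step 2: Rank sum for X: R1 = 1 + 2 + 6 + 7 = 16.
Step 3: U_X = R1 - n1(n1+1)/2 = 16 - 4*5/2 = 16 - 10 = 6.
       U_Y = n1*n2 - U_X = 24 - 6 = 18.
Step 4: No ties, so the exact null distribution of U (based on enumerating the C(10,4) = 210 equally likely rank assignments) gives the two-sided p-value.
Step 5: p-value = 0.257143; compare to alpha = 0.1. fail to reject H0.

U_X = 6, p = 0.257143, fail to reject H0 at alpha = 0.1.


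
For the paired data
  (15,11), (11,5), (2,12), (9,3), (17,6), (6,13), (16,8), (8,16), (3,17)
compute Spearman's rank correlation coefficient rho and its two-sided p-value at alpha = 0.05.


Step 1: Rank x and y separately (midranks; no ties here).
rank(x): 15->7, 11->6, 2->1, 9->5, 17->9, 6->3, 16->8, 8->4, 3->2
rank(y): 11->5, 5->2, 12->6, 3->1, 6->3, 13->7, 8->4, 16->8, 17->9
Step 2: d_i = R_x(i) - R_y(i); compute d_i^2.
  (7-5)^2=4, (6-2)^2=16, (1-6)^2=25, (5-1)^2=16, (9-3)^2=36, (3-7)^2=16, (8-4)^2=16, (4-8)^2=16, (2-9)^2=49
sum(d^2) = 194.
Step 3: rho = 1 - 6*194 / (9*(9^2 - 1)) = 1 - 1164/720 = -0.616667.
Step 4: Under H0, t = rho * sqrt((n-2)/(1-rho^2)) = -2.0725 ~ t(7).
Step 5: Two-sided p-value from the t-distribution with 7 df = 0.076929.
Step 6: alpha = 0.05. fail to reject H0.

rho = -0.6167, p = 0.076929, fail to reject H0 at alpha = 0.05.


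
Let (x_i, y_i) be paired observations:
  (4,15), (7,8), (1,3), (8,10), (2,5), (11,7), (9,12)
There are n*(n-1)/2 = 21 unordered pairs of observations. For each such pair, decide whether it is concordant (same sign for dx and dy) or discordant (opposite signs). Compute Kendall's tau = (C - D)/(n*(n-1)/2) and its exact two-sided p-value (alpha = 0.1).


Step 1: Enumerate the 21 unordered pairs (i,j) with i<j and classify each by sign(x_j-x_i) * sign(y_j-y_i).
  (1,2):dx=+3,dy=-7->D; (1,3):dx=-3,dy=-12->C; (1,4):dx=+4,dy=-5->D; (1,5):dx=-2,dy=-10->C
  (1,6):dx=+7,dy=-8->D; (1,7):dx=+5,dy=-3->D; (2,3):dx=-6,dy=-5->C; (2,4):dx=+1,dy=+2->C
  (2,5):dx=-5,dy=-3->C; (2,6):dx=+4,dy=-1->D; (2,7):dx=+2,dy=+4->C; (3,4):dx=+7,dy=+7->C
  (3,5):dx=+1,dy=+2->C; (3,6):dx=+10,dy=+4->C; (3,7):dx=+8,dy=+9->C; (4,5):dx=-6,dy=-5->C
  (4,6):dx=+3,dy=-3->D; (4,7):dx=+1,dy=+2->C; (5,6):dx=+9,dy=+2->C; (5,7):dx=+7,dy=+7->C
  (6,7):dx=-2,dy=+5->D
Step 2: C = 14, D = 7, total pairs = 21.
Step 3: tau = (C - D)/(n(n-1)/2) = (14 - 7)/21 = 0.333333.
Step 4: Exact two-sided p-value (enumerate n! = 5040 permutations of y under H0): p = 0.381349.
Step 5: alpha = 0.1. fail to reject H0.

tau_b = 0.3333 (C=14, D=7), p = 0.381349, fail to reject H0.


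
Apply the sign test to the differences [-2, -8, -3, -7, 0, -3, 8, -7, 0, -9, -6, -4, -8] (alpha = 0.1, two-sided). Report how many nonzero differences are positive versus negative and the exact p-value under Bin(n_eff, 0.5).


Step 1: Discard zero differences. Original n = 13; n_eff = number of nonzero differences = 11.
Nonzero differences (with sign): -2, -8, -3, -7, -3, +8, -7, -9, -6, -4, -8
Step 2: Count signs: positive = 1, negative = 10.
Step 3: Under H0: P(positive) = 0.5, so the number of positives S ~ Bin(11, 0.5).
Step 4: Two-sided exact p-value = sum of Bin(11,0.5) probabilities at or below the observed probability = 0.011719.
Step 5: alpha = 0.1. reject H0.

n_eff = 11, pos = 1, neg = 10, p = 0.011719, reject H0.


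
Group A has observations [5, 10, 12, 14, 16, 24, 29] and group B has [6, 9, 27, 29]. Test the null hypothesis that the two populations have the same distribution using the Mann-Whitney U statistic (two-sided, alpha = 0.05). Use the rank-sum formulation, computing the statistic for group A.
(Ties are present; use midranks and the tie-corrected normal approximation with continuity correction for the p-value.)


Step 1: Combine and sort all 11 observations; assign midranks.
sorted (value, group): (5,X), (6,Y), (9,Y), (10,X), (12,X), (14,X), (16,X), (24,X), (27,Y), (29,X), (29,Y)
ranks: 5->1, 6->2, 9->3, 10->4, 12->5, 14->6, 16->7, 24->8, 27->9, 29->10.5, 29->10.5
Step 2: Rank sum for X: R1 = 1 + 4 + 5 + 6 + 7 + 8 + 10.5 = 41.5.
Step 3: U_X = R1 - n1(n1+1)/2 = 41.5 - 7*8/2 = 41.5 - 28 = 13.5.
       U_Y = n1*n2 - U_X = 28 - 13.5 = 14.5.
Step 4: Ties are present, so use the tie-corrected normal approximation (with continuity correction) for the p-value.
Step 5: p-value = 1.000000; compare to alpha = 0.05. fail to reject H0.

U_X = 13.5, p = 1.000000, fail to reject H0 at alpha = 0.05.


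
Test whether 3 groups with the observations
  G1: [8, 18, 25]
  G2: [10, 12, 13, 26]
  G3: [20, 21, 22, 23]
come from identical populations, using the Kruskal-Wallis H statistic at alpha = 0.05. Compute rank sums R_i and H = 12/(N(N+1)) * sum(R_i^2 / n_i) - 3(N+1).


Step 1: Combine all N = 11 observations and assign midranks.
sorted (value, group, rank): (8,G1,1), (10,G2,2), (12,G2,3), (13,G2,4), (18,G1,5), (20,G3,6), (21,G3,7), (22,G3,8), (23,G3,9), (25,G1,10), (26,G2,11)
Step 2: Sum ranks within each group.
R_1 = 16 (n_1 = 3)
R_2 = 20 (n_2 = 4)
R_3 = 30 (n_3 = 4)
Step 3: H = 12/(N(N+1)) * sum(R_i^2/n_i) - 3(N+1)
     = 12/(11*12) * (16^2/3 + 20^2/4 + 30^2/4) - 3*12
     = 0.090909 * 410.333 - 36
     = 1.303030.
Step 4: No ties, so H is used without correction.
Step 5: Under H0, H ~ chi^2(2); p-value = 0.521255.
Step 6: alpha = 0.05. fail to reject H0.

H = 1.3030, df = 2, p = 0.521255, fail to reject H0.


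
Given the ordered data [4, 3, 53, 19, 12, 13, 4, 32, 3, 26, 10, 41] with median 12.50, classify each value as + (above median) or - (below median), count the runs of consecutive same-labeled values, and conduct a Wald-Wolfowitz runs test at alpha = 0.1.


Step 1: Compute median = 12.50; label A = above, B = below.
Labels in order: BBAABABABABA  (n_A = 6, n_B = 6)
Step 2: Count runs R = 10.
Step 3: Under H0 (random ordering), E[R] = 2*n_A*n_B/(n_A+n_B) + 1 = 2*6*6/12 + 1 = 7.0000.
        Var[R] = 2*n_A*n_B*(2*n_A*n_B - n_A - n_B) / ((n_A+n_B)^2 * (n_A+n_B-1)) = 4320/1584 = 2.7273.
        SD[R] = 1.6514.
Step 4: Continuity-corrected z = (R - 0.5 - E[R]) / SD[R] = (10 - 0.5 - 7.0000) / 1.6514 = 1.5138.
Step 5: Two-sided p-value via normal approximation = 2*(1 - Phi(|z|)) = 0.130070.
Step 6: alpha = 0.1. fail to reject H0.

R = 10, z = 1.5138, p = 0.130070, fail to reject H0.


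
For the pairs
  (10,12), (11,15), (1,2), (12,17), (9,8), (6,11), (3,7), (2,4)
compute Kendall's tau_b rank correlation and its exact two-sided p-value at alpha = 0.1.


Step 1: Enumerate the 28 unordered pairs (i,j) with i<j and classify each by sign(x_j-x_i) * sign(y_j-y_i).
  (1,2):dx=+1,dy=+3->C; (1,3):dx=-9,dy=-10->C; (1,4):dx=+2,dy=+5->C; (1,5):dx=-1,dy=-4->C
  (1,6):dx=-4,dy=-1->C; (1,7):dx=-7,dy=-5->C; (1,8):dx=-8,dy=-8->C; (2,3):dx=-10,dy=-13->C
  (2,4):dx=+1,dy=+2->C; (2,5):dx=-2,dy=-7->C; (2,6):dx=-5,dy=-4->C; (2,7):dx=-8,dy=-8->C
  (2,8):dx=-9,dy=-11->C; (3,4):dx=+11,dy=+15->C; (3,5):dx=+8,dy=+6->C; (3,6):dx=+5,dy=+9->C
  (3,7):dx=+2,dy=+5->C; (3,8):dx=+1,dy=+2->C; (4,5):dx=-3,dy=-9->C; (4,6):dx=-6,dy=-6->C
  (4,7):dx=-9,dy=-10->C; (4,8):dx=-10,dy=-13->C; (5,6):dx=-3,dy=+3->D; (5,7):dx=-6,dy=-1->C
  (5,8):dx=-7,dy=-4->C; (6,7):dx=-3,dy=-4->C; (6,8):dx=-4,dy=-7->C; (7,8):dx=-1,dy=-3->C
Step 2: C = 27, D = 1, total pairs = 28.
Step 3: tau = (C - D)/(n(n-1)/2) = (27 - 1)/28 = 0.928571.
Step 4: Exact two-sided p-value (enumerate n! = 40320 permutations of y under H0): p = 0.000397.
Step 5: alpha = 0.1. reject H0.

tau_b = 0.9286 (C=27, D=1), p = 0.000397, reject H0.


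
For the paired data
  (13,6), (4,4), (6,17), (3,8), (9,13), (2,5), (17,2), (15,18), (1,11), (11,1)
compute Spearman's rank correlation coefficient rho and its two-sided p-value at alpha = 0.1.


Step 1: Rank x and y separately (midranks; no ties here).
rank(x): 13->8, 4->4, 6->5, 3->3, 9->6, 2->2, 17->10, 15->9, 1->1, 11->7
rank(y): 6->5, 4->3, 17->9, 8->6, 13->8, 5->4, 2->2, 18->10, 11->7, 1->1
Step 2: d_i = R_x(i) - R_y(i); compute d_i^2.
  (8-5)^2=9, (4-3)^2=1, (5-9)^2=16, (3-6)^2=9, (6-8)^2=4, (2-4)^2=4, (10-2)^2=64, (9-10)^2=1, (1-7)^2=36, (7-1)^2=36
sum(d^2) = 180.
Step 3: rho = 1 - 6*180 / (10*(10^2 - 1)) = 1 - 1080/990 = -0.090909.
Step 4: Under H0, t = rho * sqrt((n-2)/(1-rho^2)) = -0.2582 ~ t(8).
Step 5: Two-sided p-value from the t-distribution with 8 df = 0.802772.
Step 6: alpha = 0.1. fail to reject H0.

rho = -0.0909, p = 0.802772, fail to reject H0 at alpha = 0.1.


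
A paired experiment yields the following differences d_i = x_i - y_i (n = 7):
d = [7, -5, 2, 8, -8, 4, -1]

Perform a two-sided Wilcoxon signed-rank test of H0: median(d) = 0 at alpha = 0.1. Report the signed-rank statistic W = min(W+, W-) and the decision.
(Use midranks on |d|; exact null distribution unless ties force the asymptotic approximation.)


Step 1: Drop any zero differences (none here) and take |d_i|.
|d| = [7, 5, 2, 8, 8, 4, 1]
Step 2: Midrank |d_i| (ties get averaged ranks).
ranks: |7|->5, |5|->4, |2|->2, |8|->6.5, |8|->6.5, |4|->3, |1|->1
Step 3: Attach original signs; sum ranks with positive sign and with negative sign.
W+ = 5 + 2 + 6.5 + 3 = 16.5
W- = 4 + 6.5 + 1 = 11.5
(Check: W+ + W- = 28 should equal n(n+1)/2 = 28.)
Step 4: Test statistic W = min(W+, W-) = 11.5.
Step 5: Ties in |d|, so use the tie-corrected normal approximation.
        E[W] = n(n+1)/4 = 7*8/4 = 14.
        Tie groups: |d|=8 (t=2); sum(t^3 - t) = 6.
        Var[W] = n(n+1)(2n+1)/24 - sum(t^3-t)/48 = 840/24 - 6/48 = 34.875.
        z = (W - E[W]) / sqrt(Var[W]) = (11.5 - 14) / 5.9055 = -0.4233.
        Two-sided p = 2*Phi(z) = 0.672052.
Step 6: alpha = 0.1. fail to reject H0.

W+ = 16.5, W- = 11.5, W = min = 11.5, p = 0.672052, fail to reject H0.


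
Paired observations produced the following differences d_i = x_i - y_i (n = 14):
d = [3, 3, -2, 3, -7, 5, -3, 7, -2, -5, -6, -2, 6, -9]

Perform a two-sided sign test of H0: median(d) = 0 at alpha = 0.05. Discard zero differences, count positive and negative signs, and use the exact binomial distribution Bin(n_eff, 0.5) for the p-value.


Step 1: Discard zero differences. Original n = 14; n_eff = number of nonzero differences = 14.
Nonzero differences (with sign): +3, +3, -2, +3, -7, +5, -3, +7, -2, -5, -6, -2, +6, -9
Step 2: Count signs: positive = 6, negative = 8.
Step 3: Under H0: P(positive) = 0.5, so the number of positives S ~ Bin(14, 0.5).
Step 4: Two-sided exact p-value = sum of Bin(14,0.5) probabilities at or below the observed probability = 0.790527.
Step 5: alpha = 0.05. fail to reject H0.

n_eff = 14, pos = 6, neg = 8, p = 0.790527, fail to reject H0.


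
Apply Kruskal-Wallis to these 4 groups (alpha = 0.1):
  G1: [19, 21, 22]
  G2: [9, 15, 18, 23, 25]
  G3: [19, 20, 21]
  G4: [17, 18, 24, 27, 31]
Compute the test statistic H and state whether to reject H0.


Step 1: Combine all N = 16 observations and assign midranks.
sorted (value, group, rank): (9,G2,1), (15,G2,2), (17,G4,3), (18,G2,4.5), (18,G4,4.5), (19,G1,6.5), (19,G3,6.5), (20,G3,8), (21,G1,9.5), (21,G3,9.5), (22,G1,11), (23,G2,12), (24,G4,13), (25,G2,14), (27,G4,15), (31,G4,16)
Step 2: Sum ranks within each group.
R_1 = 27 (n_1 = 3)
R_2 = 33.5 (n_2 = 5)
R_3 = 24 (n_3 = 3)
R_4 = 51.5 (n_4 = 5)
Step 3: H = 12/(N(N+1)) * sum(R_i^2/n_i) - 3(N+1)
     = 12/(16*17) * (27^2/3 + 33.5^2/5 + 24^2/3 + 51.5^2/5) - 3*17
     = 0.044118 * 1189.9 - 51
     = 1.495588.
Step 4: Ties present; correction factor C = 1 - 18/(16^3 - 16) = 0.995588. Corrected H = 1.495588 / 0.995588 = 1.502216.
Step 5: Under H0, H ~ chi^2(3); p-value = 0.681759.
Step 6: alpha = 0.1. fail to reject H0.

H = 1.5022, df = 3, p = 0.681759, fail to reject H0.


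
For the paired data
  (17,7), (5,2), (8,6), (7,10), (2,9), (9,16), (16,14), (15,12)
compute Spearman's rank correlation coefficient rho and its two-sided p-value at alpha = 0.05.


Step 1: Rank x and y separately (midranks; no ties here).
rank(x): 17->8, 5->2, 8->4, 7->3, 2->1, 9->5, 16->7, 15->6
rank(y): 7->3, 2->1, 6->2, 10->5, 9->4, 16->8, 14->7, 12->6
Step 2: d_i = R_x(i) - R_y(i); compute d_i^2.
  (8-3)^2=25, (2-1)^2=1, (4-2)^2=4, (3-5)^2=4, (1-4)^2=9, (5-8)^2=9, (7-7)^2=0, (6-6)^2=0
sum(d^2) = 52.
Step 3: rho = 1 - 6*52 / (8*(8^2 - 1)) = 1 - 312/504 = 0.380952.
Step 4: Under H0, t = rho * sqrt((n-2)/(1-rho^2)) = 1.0092 ~ t(6).
Step 5: Two-sided p-value from the t-distribution with 6 df = 0.351813.
Step 6: alpha = 0.05. fail to reject H0.

rho = 0.3810, p = 0.351813, fail to reject H0 at alpha = 0.05.


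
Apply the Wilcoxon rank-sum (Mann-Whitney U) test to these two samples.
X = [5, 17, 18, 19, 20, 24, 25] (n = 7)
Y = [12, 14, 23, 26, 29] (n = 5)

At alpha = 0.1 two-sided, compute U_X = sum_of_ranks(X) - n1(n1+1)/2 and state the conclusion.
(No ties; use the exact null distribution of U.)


Step 1: Combine and sort all 12 observations; assign midranks.
sorted (value, group): (5,X), (12,Y), (14,Y), (17,X), (18,X), (19,X), (20,X), (23,Y), (24,X), (25,X), (26,Y), (29,Y)
ranks: 5->1, 12->2, 14->3, 17->4, 18->5, 19->6, 20->7, 23->8, 24->9, 25->10, 26->11, 29->12
Step 2: Rank sum for X: R1 = 1 + 4 + 5 + 6 + 7 + 9 + 10 = 42.
Step 3: U_X = R1 - n1(n1+1)/2 = 42 - 7*8/2 = 42 - 28 = 14.
       U_Y = n1*n2 - U_X = 35 - 14 = 21.
Step 4: No ties, so the exact null distribution of U (based on enumerating the C(12,7) = 792 equally likely rank assignments) gives the two-sided p-value.
Step 5: p-value = 0.638889; compare to alpha = 0.1. fail to reject H0.

U_X = 14, p = 0.638889, fail to reject H0 at alpha = 0.1.


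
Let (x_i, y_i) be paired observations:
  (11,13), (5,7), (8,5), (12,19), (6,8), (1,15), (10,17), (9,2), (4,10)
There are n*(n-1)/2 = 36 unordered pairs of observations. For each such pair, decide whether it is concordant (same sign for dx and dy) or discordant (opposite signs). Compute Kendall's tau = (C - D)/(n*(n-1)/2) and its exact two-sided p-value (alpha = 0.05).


Step 1: Enumerate the 36 unordered pairs (i,j) with i<j and classify each by sign(x_j-x_i) * sign(y_j-y_i).
  (1,2):dx=-6,dy=-6->C; (1,3):dx=-3,dy=-8->C; (1,4):dx=+1,dy=+6->C; (1,5):dx=-5,dy=-5->C
  (1,6):dx=-10,dy=+2->D; (1,7):dx=-1,dy=+4->D; (1,8):dx=-2,dy=-11->C; (1,9):dx=-7,dy=-3->C
  (2,3):dx=+3,dy=-2->D; (2,4):dx=+7,dy=+12->C; (2,5):dx=+1,dy=+1->C; (2,6):dx=-4,dy=+8->D
  (2,7):dx=+5,dy=+10->C; (2,8):dx=+4,dy=-5->D; (2,9):dx=-1,dy=+3->D; (3,4):dx=+4,dy=+14->C
  (3,5):dx=-2,dy=+3->D; (3,6):dx=-7,dy=+10->D; (3,7):dx=+2,dy=+12->C; (3,8):dx=+1,dy=-3->D
  (3,9):dx=-4,dy=+5->D; (4,5):dx=-6,dy=-11->C; (4,6):dx=-11,dy=-4->C; (4,7):dx=-2,dy=-2->C
  (4,8):dx=-3,dy=-17->C; (4,9):dx=-8,dy=-9->C; (5,6):dx=-5,dy=+7->D; (5,7):dx=+4,dy=+9->C
  (5,8):dx=+3,dy=-6->D; (5,9):dx=-2,dy=+2->D; (6,7):dx=+9,dy=+2->C; (6,8):dx=+8,dy=-13->D
  (6,9):dx=+3,dy=-5->D; (7,8):dx=-1,dy=-15->C; (7,9):dx=-6,dy=-7->C; (8,9):dx=-5,dy=+8->D
Step 2: C = 20, D = 16, total pairs = 36.
Step 3: tau = (C - D)/(n(n-1)/2) = (20 - 16)/36 = 0.111111.
Step 4: Exact two-sided p-value (enumerate n! = 362880 permutations of y under H0): p = 0.761414.
Step 5: alpha = 0.05. fail to reject H0.

tau_b = 0.1111 (C=20, D=16), p = 0.761414, fail to reject H0.


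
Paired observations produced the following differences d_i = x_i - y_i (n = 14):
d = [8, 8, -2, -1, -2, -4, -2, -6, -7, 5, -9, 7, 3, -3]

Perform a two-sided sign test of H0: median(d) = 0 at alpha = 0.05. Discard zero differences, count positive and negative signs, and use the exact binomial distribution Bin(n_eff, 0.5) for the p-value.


Step 1: Discard zero differences. Original n = 14; n_eff = number of nonzero differences = 14.
Nonzero differences (with sign): +8, +8, -2, -1, -2, -4, -2, -6, -7, +5, -9, +7, +3, -3
Step 2: Count signs: positive = 5, negative = 9.
Step 3: Under H0: P(positive) = 0.5, so the number of positives S ~ Bin(14, 0.5).
Step 4: Two-sided exact p-value = sum of Bin(14,0.5) probabilities at or below the observed probability = 0.423950.
Step 5: alpha = 0.05. fail to reject H0.

n_eff = 14, pos = 5, neg = 9, p = 0.423950, fail to reject H0.


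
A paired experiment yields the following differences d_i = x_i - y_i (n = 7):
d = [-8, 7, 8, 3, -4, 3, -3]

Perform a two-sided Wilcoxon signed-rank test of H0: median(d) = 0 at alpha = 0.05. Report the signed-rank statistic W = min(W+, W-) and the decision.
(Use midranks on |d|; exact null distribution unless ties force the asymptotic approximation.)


Step 1: Drop any zero differences (none here) and take |d_i|.
|d| = [8, 7, 8, 3, 4, 3, 3]
Step 2: Midrank |d_i| (ties get averaged ranks).
ranks: |8|->6.5, |7|->5, |8|->6.5, |3|->2, |4|->4, |3|->2, |3|->2
Step 3: Attach original signs; sum ranks with positive sign and with negative sign.
W+ = 5 + 6.5 + 2 + 2 = 15.5
W- = 6.5 + 4 + 2 = 12.5
(Check: W+ + W- = 28 should equal n(n+1)/2 = 28.)
Step 4: Test statistic W = min(W+, W-) = 12.5.
Step 5: Ties in |d|, so use the tie-corrected normal approximation.
        E[W] = n(n+1)/4 = 7*8/4 = 14.
        Tie groups: |d|=3 (t=3), |d|=8 (t=2); sum(t^3 - t) = 30.
        Var[W] = n(n+1)(2n+1)/24 - sum(t^3-t)/48 = 840/24 - 30/48 = 34.375.
        z = (W - E[W]) / sqrt(Var[W]) = (12.5 - 14) / 5.8630 = -0.2558.
        Two-sided p = 2*Phi(z) = 0.798074.
Step 6: alpha = 0.05. fail to reject H0.

W+ = 15.5, W- = 12.5, W = min = 12.5, p = 0.798074, fail to reject H0.


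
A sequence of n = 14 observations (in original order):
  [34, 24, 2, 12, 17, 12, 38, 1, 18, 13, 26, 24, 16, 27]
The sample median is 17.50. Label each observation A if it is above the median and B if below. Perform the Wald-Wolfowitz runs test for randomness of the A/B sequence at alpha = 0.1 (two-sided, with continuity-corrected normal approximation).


Step 1: Compute median = 17.50; label A = above, B = below.
Labels in order: AABBBBABABAABA  (n_A = 7, n_B = 7)
Step 2: Count runs R = 9.
Step 3: Under H0 (random ordering), E[R] = 2*n_A*n_B/(n_A+n_B) + 1 = 2*7*7/14 + 1 = 8.0000.
        Var[R] = 2*n_A*n_B*(2*n_A*n_B - n_A - n_B) / ((n_A+n_B)^2 * (n_A+n_B-1)) = 8232/2548 = 3.2308.
        SD[R] = 1.7974.
Step 4: Continuity-corrected z = (R - 0.5 - E[R]) / SD[R] = (9 - 0.5 - 8.0000) / 1.7974 = 0.2782.
Step 5: Two-sided p-value via normal approximation = 2*(1 - Phi(|z|)) = 0.780879.
Step 6: alpha = 0.1. fail to reject H0.

R = 9, z = 0.2782, p = 0.780879, fail to reject H0.


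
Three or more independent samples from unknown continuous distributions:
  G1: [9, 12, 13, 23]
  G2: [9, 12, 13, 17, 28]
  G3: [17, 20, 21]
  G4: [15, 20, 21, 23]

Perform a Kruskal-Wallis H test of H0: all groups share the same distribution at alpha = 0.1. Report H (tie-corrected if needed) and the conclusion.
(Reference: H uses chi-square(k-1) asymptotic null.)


Step 1: Combine all N = 16 observations and assign midranks.
sorted (value, group, rank): (9,G1,1.5), (9,G2,1.5), (12,G1,3.5), (12,G2,3.5), (13,G1,5.5), (13,G2,5.5), (15,G4,7), (17,G2,8.5), (17,G3,8.5), (20,G3,10.5), (20,G4,10.5), (21,G3,12.5), (21,G4,12.5), (23,G1,14.5), (23,G4,14.5), (28,G2,16)
Step 2: Sum ranks within each group.
R_1 = 25 (n_1 = 4)
R_2 = 35 (n_2 = 5)
R_3 = 31.5 (n_3 = 3)
R_4 = 44.5 (n_4 = 4)
Step 3: H = 12/(N(N+1)) * sum(R_i^2/n_i) - 3(N+1)
     = 12/(16*17) * (25^2/4 + 35^2/5 + 31.5^2/3 + 44.5^2/4) - 3*17
     = 0.044118 * 1227.06 - 51
     = 3.135110.
Step 4: Ties present; correction factor C = 1 - 42/(16^3 - 16) = 0.989706. Corrected H = 3.135110 / 0.989706 = 3.167719.
Step 5: Under H0, H ~ chi^2(3); p-value = 0.366482.
Step 6: alpha = 0.1. fail to reject H0.

H = 3.1677, df = 3, p = 0.366482, fail to reject H0.


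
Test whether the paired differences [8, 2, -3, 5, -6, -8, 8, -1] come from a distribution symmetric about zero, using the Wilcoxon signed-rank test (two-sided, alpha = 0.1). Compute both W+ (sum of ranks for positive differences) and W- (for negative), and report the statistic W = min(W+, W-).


Step 1: Drop any zero differences (none here) and take |d_i|.
|d| = [8, 2, 3, 5, 6, 8, 8, 1]
Step 2: Midrank |d_i| (ties get averaged ranks).
ranks: |8|->7, |2|->2, |3|->3, |5|->4, |6|->5, |8|->7, |8|->7, |1|->1
Step 3: Attach original signs; sum ranks with positive sign and with negative sign.
W+ = 7 + 2 + 4 + 7 = 20
W- = 3 + 5 + 7 + 1 = 16
(Check: W+ + W- = 36 should equal n(n+1)/2 = 36.)
Step 4: Test statistic W = min(W+, W-) = 16.
Step 5: Ties in |d|, so use the tie-corrected normal approximation.
        E[W] = n(n+1)/4 = 8*9/4 = 18.
        Tie groups: |d|=8 (t=3); sum(t^3 - t) = 24.
        Var[W] = n(n+1)(2n+1)/24 - sum(t^3-t)/48 = 1224/24 - 24/48 = 50.5.
        z = (W - E[W]) / sqrt(Var[W]) = (16 - 18) / 7.1063 = -0.2814.
        Two-sided p = 2*Phi(z) = 0.778374.
Step 6: alpha = 0.1. fail to reject H0.

W+ = 20, W- = 16, W = min = 16, p = 0.778374, fail to reject H0.


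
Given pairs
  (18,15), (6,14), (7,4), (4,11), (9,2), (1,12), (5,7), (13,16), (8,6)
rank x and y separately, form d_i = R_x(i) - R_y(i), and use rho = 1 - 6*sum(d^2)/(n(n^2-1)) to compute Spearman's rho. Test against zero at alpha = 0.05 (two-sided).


Step 1: Rank x and y separately (midranks; no ties here).
rank(x): 18->9, 6->4, 7->5, 4->2, 9->7, 1->1, 5->3, 13->8, 8->6
rank(y): 15->8, 14->7, 4->2, 11->5, 2->1, 12->6, 7->4, 16->9, 6->3
Step 2: d_i = R_x(i) - R_y(i); compute d_i^2.
  (9-8)^2=1, (4-7)^2=9, (5-2)^2=9, (2-5)^2=9, (7-1)^2=36, (1-6)^2=25, (3-4)^2=1, (8-9)^2=1, (6-3)^2=9
sum(d^2) = 100.
Step 3: rho = 1 - 6*100 / (9*(9^2 - 1)) = 1 - 600/720 = 0.166667.
Step 4: Under H0, t = rho * sqrt((n-2)/(1-rho^2)) = 0.4472 ~ t(7).
Step 5: Two-sided p-value from the t-distribution with 7 df = 0.668231.
Step 6: alpha = 0.05. fail to reject H0.

rho = 0.1667, p = 0.668231, fail to reject H0 at alpha = 0.05.


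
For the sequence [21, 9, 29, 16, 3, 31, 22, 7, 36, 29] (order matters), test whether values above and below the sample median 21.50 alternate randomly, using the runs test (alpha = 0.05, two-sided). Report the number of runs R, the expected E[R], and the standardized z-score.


Step 1: Compute median = 21.50; label A = above, B = below.
Labels in order: BBABBAABAA  (n_A = 5, n_B = 5)
Step 2: Count runs R = 6.
Step 3: Under H0 (random ordering), E[R] = 2*n_A*n_B/(n_A+n_B) + 1 = 2*5*5/10 + 1 = 6.0000.
        Var[R] = 2*n_A*n_B*(2*n_A*n_B - n_A - n_B) / ((n_A+n_B)^2 * (n_A+n_B-1)) = 2000/900 = 2.2222.
        SD[R] = 1.4907.
Step 4: R = E[R], so z = 0 with no continuity correction.
Step 5: Two-sided p-value via normal approximation = 2*(1 - Phi(|z|)) = 1.000000.
Step 6: alpha = 0.05. fail to reject H0.

R = 6, z = 0.0000, p = 1.000000, fail to reject H0.


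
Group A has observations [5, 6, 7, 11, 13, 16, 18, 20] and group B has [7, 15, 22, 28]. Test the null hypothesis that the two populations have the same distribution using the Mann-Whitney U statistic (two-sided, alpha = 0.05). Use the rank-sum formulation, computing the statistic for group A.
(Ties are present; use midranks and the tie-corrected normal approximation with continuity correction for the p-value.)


Step 1: Combine and sort all 12 observations; assign midranks.
sorted (value, group): (5,X), (6,X), (7,X), (7,Y), (11,X), (13,X), (15,Y), (16,X), (18,X), (20,X), (22,Y), (28,Y)
ranks: 5->1, 6->2, 7->3.5, 7->3.5, 11->5, 13->6, 15->7, 16->8, 18->9, 20->10, 22->11, 28->12
Step 2: Rank sum for X: R1 = 1 + 2 + 3.5 + 5 + 6 + 8 + 9 + 10 = 44.5.
Step 3: U_X = R1 - n1(n1+1)/2 = 44.5 - 8*9/2 = 44.5 - 36 = 8.5.
       U_Y = n1*n2 - U_X = 32 - 8.5 = 23.5.
Step 4: Ties are present, so use the tie-corrected normal approximation (with continuity correction) for the p-value.
Step 5: p-value = 0.233663; compare to alpha = 0.05. fail to reject H0.

U_X = 8.5, p = 0.233663, fail to reject H0 at alpha = 0.05.


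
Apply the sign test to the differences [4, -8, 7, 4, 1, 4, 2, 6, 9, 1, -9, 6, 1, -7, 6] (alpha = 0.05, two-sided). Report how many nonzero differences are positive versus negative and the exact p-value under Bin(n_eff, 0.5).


Step 1: Discard zero differences. Original n = 15; n_eff = number of nonzero differences = 15.
Nonzero differences (with sign): +4, -8, +7, +4, +1, +4, +2, +6, +9, +1, -9, +6, +1, -7, +6
Step 2: Count signs: positive = 12, negative = 3.
Step 3: Under H0: P(positive) = 0.5, so the number of positives S ~ Bin(15, 0.5).
Step 4: Two-sided exact p-value = sum of Bin(15,0.5) probabilities at or below the observed probability = 0.035156.
Step 5: alpha = 0.05. reject H0.

n_eff = 15, pos = 12, neg = 3, p = 0.035156, reject H0.
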